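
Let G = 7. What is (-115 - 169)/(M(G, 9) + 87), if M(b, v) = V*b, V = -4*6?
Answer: 284/81 ≈ 3.5062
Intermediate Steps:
V = -24
M(b, v) = -24*b
(-115 - 169)/(M(G, 9) + 87) = (-115 - 169)/(-24*7 + 87) = -284/(-168 + 87) = -284/(-81) = -284*(-1/81) = 284/81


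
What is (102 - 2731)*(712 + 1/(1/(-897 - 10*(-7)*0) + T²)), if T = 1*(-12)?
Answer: -241783348829/129167 ≈ -1.8719e+6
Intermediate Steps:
T = -12
(102 - 2731)*(712 + 1/(1/(-897 - 10*(-7)*0) + T²)) = (102 - 2731)*(712 + 1/(1/(-897 - 10*(-7)*0) + (-12)²)) = -2629*(712 + 1/(1/(-897 + 70*0) + 144)) = -2629*(712 + 1/(1/(-897 + 0) + 144)) = -2629*(712 + 1/(1/(-897) + 144)) = -2629*(712 + 1/(-1/897 + 144)) = -2629*(712 + 1/(129167/897)) = -2629*(712 + 897/129167) = -2629*91967801/129167 = -241783348829/129167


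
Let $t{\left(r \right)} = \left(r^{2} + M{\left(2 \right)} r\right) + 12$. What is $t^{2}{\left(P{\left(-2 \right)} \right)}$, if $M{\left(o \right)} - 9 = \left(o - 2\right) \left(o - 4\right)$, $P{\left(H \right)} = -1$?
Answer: $16$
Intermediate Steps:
$M{\left(o \right)} = 9 + \left(-4 + o\right) \left(-2 + o\right)$ ($M{\left(o \right)} = 9 + \left(o - 2\right) \left(o - 4\right) = 9 + \left(-2 + o\right) \left(-4 + o\right) = 9 + \left(-4 + o\right) \left(-2 + o\right)$)
$t{\left(r \right)} = 12 + r^{2} + 9 r$ ($t{\left(r \right)} = \left(r^{2} + \left(17 + 2^{2} - 12\right) r\right) + 12 = \left(r^{2} + \left(17 + 4 - 12\right) r\right) + 12 = \left(r^{2} + 9 r\right) + 12 = 12 + r^{2} + 9 r$)
$t^{2}{\left(P{\left(-2 \right)} \right)} = \left(12 + \left(-1\right)^{2} + 9 \left(-1\right)\right)^{2} = \left(12 + 1 - 9\right)^{2} = 4^{2} = 16$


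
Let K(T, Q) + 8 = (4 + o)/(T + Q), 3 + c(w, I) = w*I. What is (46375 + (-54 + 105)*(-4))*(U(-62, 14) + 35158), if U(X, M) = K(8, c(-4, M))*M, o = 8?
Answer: 27505265146/17 ≈ 1.6180e+9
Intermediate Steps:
c(w, I) = -3 + I*w (c(w, I) = -3 + w*I = -3 + I*w)
K(T, Q) = -8 + 12/(Q + T) (K(T, Q) = -8 + (4 + 8)/(T + Q) = -8 + 12/(Q + T))
U(X, M) = 4*M*(-7 + 8*M)/(5 - 4*M) (U(X, M) = (4*(3 - 2*(-3 + M*(-4)) - 2*8)/((-3 + M*(-4)) + 8))*M = (4*(3 - 2*(-3 - 4*M) - 16)/((-3 - 4*M) + 8))*M = (4*(3 + (6 + 8*M) - 16)/(5 - 4*M))*M = (4*(-7 + 8*M)/(5 - 4*M))*M = 4*M*(-7 + 8*M)/(5 - 4*M))
(46375 + (-54 + 105)*(-4))*(U(-62, 14) + 35158) = (46375 + (-54 + 105)*(-4))*(4*14*(7 - 8*14)/(-5 + 4*14) + 35158) = (46375 + 51*(-4))*(4*14*(7 - 112)/(-5 + 56) + 35158) = (46375 - 204)*(4*14*(-105)/51 + 35158) = 46171*(4*14*(1/51)*(-105) + 35158) = 46171*(-1960/17 + 35158) = 46171*(595726/17) = 27505265146/17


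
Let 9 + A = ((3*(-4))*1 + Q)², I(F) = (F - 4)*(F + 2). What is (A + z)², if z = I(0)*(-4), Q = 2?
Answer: 15129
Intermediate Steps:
I(F) = (-4 + F)*(2 + F)
z = 32 (z = (-8 + 0² - 2*0)*(-4) = (-8 + 0 + 0)*(-4) = -8*(-4) = 32)
A = 91 (A = -9 + ((3*(-4))*1 + 2)² = -9 + (-12*1 + 2)² = -9 + (-12 + 2)² = -9 + (-10)² = -9 + 100 = 91)
(A + z)² = (91 + 32)² = 123² = 15129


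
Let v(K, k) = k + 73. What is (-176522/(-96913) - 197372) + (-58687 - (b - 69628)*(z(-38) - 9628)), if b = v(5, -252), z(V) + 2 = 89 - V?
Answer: -64314565901218/96913 ≈ -6.6363e+8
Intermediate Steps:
v(K, k) = 73 + k
z(V) = 87 - V (z(V) = -2 + (89 - V) = 87 - V)
b = -179 (b = 73 - 252 = -179)
(-176522/(-96913) - 197372) + (-58687 - (b - 69628)*(z(-38) - 9628)) = (-176522/(-96913) - 197372) + (-58687 - (-179 - 69628)*((87 - 1*(-38)) - 9628)) = (-176522*(-1/96913) - 197372) + (-58687 - (-69807)*((87 + 38) - 9628)) = (176522/96913 - 197372) + (-58687 - (-69807)*(125 - 9628)) = -19127736114/96913 + (-58687 - (-69807)*(-9503)) = -19127736114/96913 + (-58687 - 1*663375921) = -19127736114/96913 + (-58687 - 663375921) = -19127736114/96913 - 663434608 = -64314565901218/96913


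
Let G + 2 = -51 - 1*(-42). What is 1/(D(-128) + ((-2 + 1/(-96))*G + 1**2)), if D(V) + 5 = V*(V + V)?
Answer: 96/3147467 ≈ 3.0501e-5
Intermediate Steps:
G = -11 (G = -2 + (-51 - 1*(-42)) = -2 + (-51 + 42) = -2 - 9 = -11)
D(V) = -5 + 2*V**2 (D(V) = -5 + V*(V + V) = -5 + V*(2*V) = -5 + 2*V**2)
1/(D(-128) + ((-2 + 1/(-96))*G + 1**2)) = 1/((-5 + 2*(-128)**2) + ((-2 + 1/(-96))*(-11) + 1**2)) = 1/((-5 + 2*16384) + ((-2 - 1/96)*(-11) + 1)) = 1/((-5 + 32768) + (-193/96*(-11) + 1)) = 1/(32763 + (2123/96 + 1)) = 1/(32763 + 2219/96) = 1/(3147467/96) = 96/3147467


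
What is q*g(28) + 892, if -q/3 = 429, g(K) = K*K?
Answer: -1008116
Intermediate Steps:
g(K) = K²
q = -1287 (q = -3*429 = -1287)
q*g(28) + 892 = -1287*28² + 892 = -1287*784 + 892 = -1009008 + 892 = -1008116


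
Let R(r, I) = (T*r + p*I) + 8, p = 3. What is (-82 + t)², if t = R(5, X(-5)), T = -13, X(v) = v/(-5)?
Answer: 18496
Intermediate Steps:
X(v) = -v/5 (X(v) = v*(-⅕) = -v/5)
R(r, I) = 8 - 13*r + 3*I (R(r, I) = (-13*r + 3*I) + 8 = 8 - 13*r + 3*I)
t = -54 (t = 8 - 13*5 + 3*(-⅕*(-5)) = 8 - 65 + 3*1 = 8 - 65 + 3 = -54)
(-82 + t)² = (-82 - 54)² = (-136)² = 18496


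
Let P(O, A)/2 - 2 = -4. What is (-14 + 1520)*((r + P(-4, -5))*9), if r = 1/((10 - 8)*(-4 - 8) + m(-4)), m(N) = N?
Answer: -765801/14 ≈ -54700.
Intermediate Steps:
P(O, A) = -4 (P(O, A) = 4 + 2*(-4) = 4 - 8 = -4)
r = -1/28 (r = 1/((10 - 8)*(-4 - 8) - 4) = 1/(2*(-12) - 4) = 1/(-24 - 4) = 1/(-28) = -1/28 ≈ -0.035714)
(-14 + 1520)*((r + P(-4, -5))*9) = (-14 + 1520)*((-1/28 - 4)*9) = 1506*(-113/28*9) = 1506*(-1017/28) = -765801/14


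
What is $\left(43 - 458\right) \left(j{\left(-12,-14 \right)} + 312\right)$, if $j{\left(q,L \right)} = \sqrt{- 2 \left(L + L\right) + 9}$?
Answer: $-129480 - 415 \sqrt{65} \approx -1.3283 \cdot 10^{5}$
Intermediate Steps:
$j{\left(q,L \right)} = \sqrt{9 - 4 L}$ ($j{\left(q,L \right)} = \sqrt{- 2 \cdot 2 L + 9} = \sqrt{- 4 L + 9} = \sqrt{9 - 4 L}$)
$\left(43 - 458\right) \left(j{\left(-12,-14 \right)} + 312\right) = \left(43 - 458\right) \left(\sqrt{9 - -56} + 312\right) = - 415 \left(\sqrt{9 + 56} + 312\right) = - 415 \left(\sqrt{65} + 312\right) = - 415 \left(312 + \sqrt{65}\right) = -129480 - 415 \sqrt{65}$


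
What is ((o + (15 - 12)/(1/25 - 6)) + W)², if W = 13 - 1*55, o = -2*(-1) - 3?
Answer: 42016324/22201 ≈ 1892.5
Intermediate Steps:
o = -1 (o = 2 - 3 = -1)
W = -42 (W = 13 - 55 = -42)
((o + (15 - 12)/(1/25 - 6)) + W)² = ((-1 + (15 - 12)/(1/25 - 6)) - 42)² = ((-1 + 3/(1/25 - 6)) - 42)² = ((-1 + 3/(-149/25)) - 42)² = ((-1 + 3*(-25/149)) - 42)² = ((-1 - 75/149) - 42)² = (-224/149 - 42)² = (-6482/149)² = 42016324/22201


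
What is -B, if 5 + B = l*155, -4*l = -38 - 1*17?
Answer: -8505/4 ≈ -2126.3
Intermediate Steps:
l = 55/4 (l = -(-38 - 1*17)/4 = -(-38 - 17)/4 = -¼*(-55) = 55/4 ≈ 13.750)
B = 8505/4 (B = -5 + (55/4)*155 = -5 + 8525/4 = 8505/4 ≈ 2126.3)
-B = -1*8505/4 = -8505/4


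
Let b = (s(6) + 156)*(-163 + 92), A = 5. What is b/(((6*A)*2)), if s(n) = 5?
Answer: -11431/60 ≈ -190.52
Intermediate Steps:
b = -11431 (b = (5 + 156)*(-163 + 92) = 161*(-71) = -11431)
b/(((6*A)*2)) = -11431/((6*5)*2) = -11431/(30*2) = -11431/60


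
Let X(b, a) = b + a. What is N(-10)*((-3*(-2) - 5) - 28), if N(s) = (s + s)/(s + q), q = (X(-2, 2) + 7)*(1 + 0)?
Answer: -180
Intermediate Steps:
X(b, a) = a + b
q = 7 (q = ((2 - 2) + 7)*(1 + 0) = (0 + 7)*1 = 7*1 = 7)
N(s) = 2*s/(7 + s) (N(s) = (s + s)/(s + 7) = (2*s)/(7 + s) = 2*s/(7 + s))
N(-10)*((-3*(-2) - 5) - 28) = (2*(-10)/(7 - 10))*((-3*(-2) - 5) - 28) = (2*(-10)/(-3))*((6 - 5) - 28) = (2*(-10)*(-1/3))*(1 - 28) = (20/3)*(-27) = -180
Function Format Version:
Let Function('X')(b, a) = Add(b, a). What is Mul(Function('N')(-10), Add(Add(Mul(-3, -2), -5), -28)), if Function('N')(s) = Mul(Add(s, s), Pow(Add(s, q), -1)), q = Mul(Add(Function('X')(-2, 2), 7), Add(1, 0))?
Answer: -180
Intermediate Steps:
Function('X')(b, a) = Add(a, b)
q = 7 (q = Mul(Add(Add(2, -2), 7), Add(1, 0)) = Mul(Add(0, 7), 1) = Mul(7, 1) = 7)
Function('N')(s) = Mul(2, s, Pow(Add(7, s), -1)) (Function('N')(s) = Mul(Add(s, s), Pow(Add(s, 7), -1)) = Mul(Mul(2, s), Pow(Add(7, s), -1)) = Mul(2, s, Pow(Add(7, s), -1)))
Mul(Function('N')(-10), Add(Add(Mul(-3, -2), -5), -28)) = Mul(Mul(2, -10, Pow(Add(7, -10), -1)), Add(Add(Mul(-3, -2), -5), -28)) = Mul(Mul(2, -10, Pow(-3, -1)), Add(Add(6, -5), -28)) = Mul(Mul(2, -10, Rational(-1, 3)), Add(1, -28)) = Mul(Rational(20, 3), -27) = -180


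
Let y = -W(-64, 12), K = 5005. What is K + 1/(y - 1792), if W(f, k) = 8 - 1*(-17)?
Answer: 9094084/1817 ≈ 5005.0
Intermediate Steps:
W(f, k) = 25 (W(f, k) = 8 + 17 = 25)
y = -25 (y = -1*25 = -25)
K + 1/(y - 1792) = 5005 + 1/(-25 - 1792) = 5005 + 1/(-1817) = 5005 - 1/1817 = 9094084/1817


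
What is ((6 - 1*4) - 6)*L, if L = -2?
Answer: 8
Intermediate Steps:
((6 - 1*4) - 6)*L = ((6 - 1*4) - 6)*(-2) = ((6 - 4) - 6)*(-2) = (2 - 6)*(-2) = -4*(-2) = 8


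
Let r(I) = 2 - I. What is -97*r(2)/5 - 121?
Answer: -121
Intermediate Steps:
-97*r(2)/5 - 121 = -97*(2 - 1*2)/5 - 121 = -97*(2 - 2)*(1/5) - 121 = -97*0*(1/5) - 121 = -97*0 - 121 = 0 - 121 = -121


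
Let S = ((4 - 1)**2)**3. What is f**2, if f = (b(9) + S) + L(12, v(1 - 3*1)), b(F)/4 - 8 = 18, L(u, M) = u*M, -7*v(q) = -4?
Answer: 34562641/49 ≈ 7.0536e+5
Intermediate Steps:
v(q) = 4/7 (v(q) = -1/7*(-4) = 4/7)
L(u, M) = M*u
S = 729 (S = (3**2)**3 = 9**3 = 729)
b(F) = 104 (b(F) = 32 + 4*18 = 32 + 72 = 104)
f = 5879/7 (f = (104 + 729) + (4/7)*12 = 833 + 48/7 = 5879/7 ≈ 839.86)
f**2 = (5879/7)**2 = 34562641/49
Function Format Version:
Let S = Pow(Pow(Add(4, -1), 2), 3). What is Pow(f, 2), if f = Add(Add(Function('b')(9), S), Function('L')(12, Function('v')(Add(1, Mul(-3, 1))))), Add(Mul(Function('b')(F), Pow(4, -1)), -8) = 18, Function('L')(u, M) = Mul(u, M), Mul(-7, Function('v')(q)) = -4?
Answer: Rational(34562641, 49) ≈ 7.0536e+5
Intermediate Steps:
Function('v')(q) = Rational(4, 7) (Function('v')(q) = Mul(Rational(-1, 7), -4) = Rational(4, 7))
Function('L')(u, M) = Mul(M, u)
S = 729 (S = Pow(Pow(3, 2), 3) = Pow(9, 3) = 729)
Function('b')(F) = 104 (Function('b')(F) = Add(32, Mul(4, 18)) = Add(32, 72) = 104)
f = Rational(5879, 7) (f = Add(Add(104, 729), Mul(Rational(4, 7), 12)) = Add(833, Rational(48, 7)) = Rational(5879, 7) ≈ 839.86)
Pow(f, 2) = Pow(Rational(5879, 7), 2) = Rational(34562641, 49)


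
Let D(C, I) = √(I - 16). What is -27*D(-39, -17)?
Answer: -27*I*√33 ≈ -155.1*I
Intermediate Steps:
D(C, I) = √(-16 + I)
-27*D(-39, -17) = -27*√(-16 - 17) = -27*I*√33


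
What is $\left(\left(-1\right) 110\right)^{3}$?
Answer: $-1331000$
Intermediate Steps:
$\left(\left(-1\right) 110\right)^{3} = \left(-110\right)^{3} = -1331000$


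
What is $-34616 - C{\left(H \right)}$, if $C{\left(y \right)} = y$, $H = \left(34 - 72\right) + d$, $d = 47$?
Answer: $-34625$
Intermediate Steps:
$H = 9$ ($H = \left(34 - 72\right) + 47 = -38 + 47 = 9$)
$-34616 - C{\left(H \right)} = -34616 - 9 = -34625$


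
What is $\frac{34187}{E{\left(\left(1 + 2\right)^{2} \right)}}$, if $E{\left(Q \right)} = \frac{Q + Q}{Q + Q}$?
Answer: $34187$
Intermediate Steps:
$E{\left(Q \right)} = 1$ ($E{\left(Q \right)} = \frac{2 Q}{2 Q} = 2 Q \frac{1}{2 Q} = 1$)
$\frac{34187}{E{\left(\left(1 + 2\right)^{2} \right)}} = \frac{34187}{1} = 34187 \cdot 1 = 34187$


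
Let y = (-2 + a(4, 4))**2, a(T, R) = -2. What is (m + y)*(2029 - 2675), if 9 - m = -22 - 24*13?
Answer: -231914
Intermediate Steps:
m = 343 (m = 9 - (-22 - 24*13) = 9 - (-22 - 312) = 9 - 1*(-334) = 9 + 334 = 343)
y = 16 (y = (-2 - 2)**2 = (-4)**2 = 16)
(m + y)*(2029 - 2675) = (343 + 16)*(2029 - 2675) = 359*(-646) = -231914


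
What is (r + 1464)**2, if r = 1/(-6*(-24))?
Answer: 44443807489/20736 ≈ 2.1433e+6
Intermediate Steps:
r = 1/144 ≈ 0.0069444
(r + 1464)**2 = (1/144 + 1464)**2 = (210817/144)**2 = 44443807489/20736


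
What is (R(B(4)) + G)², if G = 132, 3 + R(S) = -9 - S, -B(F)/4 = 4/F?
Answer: 15376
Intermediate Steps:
B(F) = -16/F
R(S) = -12 - S (R(S) = -3 + (-9 - S) = -12 - S)
(R(B(4)) + G)² = ((-12 - (-16)/4) + 132)² = ((-12 - 1*(-4)) + 132)² = ((-12 + 4) + 132)² = (-8 + 132)² = 124² = 15376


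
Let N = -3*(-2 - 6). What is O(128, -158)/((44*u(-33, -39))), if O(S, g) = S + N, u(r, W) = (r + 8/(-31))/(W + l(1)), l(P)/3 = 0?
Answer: 45942/11341 ≈ 4.0510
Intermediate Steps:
N = 24 (N = -3*(-8) = 24)
l(P) = 0 (l(P) = 3*0 = 0)
u(r, W) = (-8/31 + r)/W (u(r, W) = (r + 8/(-31))/(W + 0) = (r + 8*(-1/31))/W = (r - 8/31)/W = (-8/31 + r)/W)
O(S, g) = 24 + S (O(S, g) = S + 24 = 24 + S)
O(128, -158)/((44*u(-33, -39))) = (24 + 128)/((44*((-8/31 - 33)/(-39)))) = 152/((44*(-1/39*(-1031/31)))) = 152/((44*(1031/1209))) = 152/(45364/1209) = 152*(1209/45364) = 45942/11341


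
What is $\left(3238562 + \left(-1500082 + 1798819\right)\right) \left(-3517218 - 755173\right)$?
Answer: $-15112724411909$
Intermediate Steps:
$\left(3238562 + \left(-1500082 + 1798819\right)\right) \left(-3517218 - 755173\right) = \left(3238562 + 298737\right) \left(-4272391\right) = 3537299 \left(-4272391\right) = -15112724411909$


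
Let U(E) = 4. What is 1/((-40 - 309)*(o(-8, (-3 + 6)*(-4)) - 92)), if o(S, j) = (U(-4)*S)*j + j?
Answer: -1/97720 ≈ -1.0233e-5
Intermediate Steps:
o(S, j) = j + 4*S*j (o(S, j) = (4*S)*j + j = 4*S*j + j = j + 4*S*j)
1/((-40 - 309)*(o(-8, (-3 + 6)*(-4)) - 92)) = 1/((-40 - 309)*(((-3 + 6)*(-4))*(1 + 4*(-8)) - 92)) = 1/(-349*((3*(-4))*(1 - 32) - 92)) = 1/(-349*(-12*(-31) - 92)) = 1/(-349*(372 - 92)) = 1/(-349*280) = 1/(-97720) = -1/97720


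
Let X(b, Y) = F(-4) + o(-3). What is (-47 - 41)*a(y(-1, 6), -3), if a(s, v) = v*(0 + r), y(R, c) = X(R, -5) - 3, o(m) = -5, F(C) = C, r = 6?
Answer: 1584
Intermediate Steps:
X(b, Y) = -9 (X(b, Y) = -4 - 5 = -9)
y(R, c) = -12 (y(R, c) = -9 - 3 = -12)
a(s, v) = 6*v (a(s, v) = v*(0 + 6) = v*6 = 6*v)
(-47 - 41)*a(y(-1, 6), -3) = (-47 - 41)*(6*(-3)) = -88*(-18) = 1584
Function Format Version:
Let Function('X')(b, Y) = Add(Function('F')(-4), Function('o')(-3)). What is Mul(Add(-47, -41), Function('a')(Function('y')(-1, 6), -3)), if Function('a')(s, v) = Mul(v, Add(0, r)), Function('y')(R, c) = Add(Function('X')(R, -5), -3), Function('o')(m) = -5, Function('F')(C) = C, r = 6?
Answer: 1584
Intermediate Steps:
Function('X')(b, Y) = -9 (Function('X')(b, Y) = Add(-4, -5) = -9)
Function('y')(R, c) = -12 (Function('y')(R, c) = Add(-9, -3) = -12)
Function('a')(s, v) = Mul(6, v) (Function('a')(s, v) = Mul(v, Add(0, 6)) = Mul(v, 6) = Mul(6, v))
Mul(Add(-47, -41), Function('a')(Function('y')(-1, 6), -3)) = Mul(Add(-47, -41), Mul(6, -3)) = Mul(-88, -18) = 1584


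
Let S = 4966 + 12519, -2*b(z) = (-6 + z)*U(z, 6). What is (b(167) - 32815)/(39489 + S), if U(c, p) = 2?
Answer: -16488/28487 ≈ -0.57879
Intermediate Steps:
b(z) = 6 - z (b(z) = -(-6 + z)*2/2 = -(-12 + 2*z)/2 = 6 - z)
S = 17485
(b(167) - 32815)/(39489 + S) = ((6 - 1*167) - 32815)/(39489 + 17485) = ((6 - 167) - 32815)/56974 = (-161 - 32815)*(1/56974) = -32976*1/56974 = -16488/28487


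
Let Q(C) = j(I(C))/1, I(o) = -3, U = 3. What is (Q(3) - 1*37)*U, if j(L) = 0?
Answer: -111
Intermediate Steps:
Q(C) = 0 (Q(C) = 0/1 = 0*1 = 0)
(Q(3) - 1*37)*U = (0 - 1*37)*3 = (0 - 37)*3 = -37*3 = -111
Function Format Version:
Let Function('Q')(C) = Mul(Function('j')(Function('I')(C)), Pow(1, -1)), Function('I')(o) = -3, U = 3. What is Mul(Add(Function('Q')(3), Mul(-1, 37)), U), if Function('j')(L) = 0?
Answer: -111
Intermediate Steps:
Function('Q')(C) = 0 (Function('Q')(C) = Mul(0, Pow(1, -1)) = Mul(0, 1) = 0)
Mul(Add(Function('Q')(3), Mul(-1, 37)), U) = Mul(Add(0, Mul(-1, 37)), 3) = Mul(Add(0, -37), 3) = Mul(-37, 3) = -111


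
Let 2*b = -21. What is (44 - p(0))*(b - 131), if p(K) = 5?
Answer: -11037/2 ≈ -5518.5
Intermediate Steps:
b = -21/2 (b = (1/2)*(-21) = -21/2 ≈ -10.500)
(44 - p(0))*(b - 131) = (44 - 1*5)*(-21/2 - 131) = (44 - 5)*(-283/2) = 39*(-283/2) = -11037/2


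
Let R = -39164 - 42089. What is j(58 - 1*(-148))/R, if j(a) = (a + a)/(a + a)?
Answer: -1/81253 ≈ -1.2307e-5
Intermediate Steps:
j(a) = 1 (j(a) = (2*a)/((2*a)) = (2*a)*(1/(2*a)) = 1)
R = -81253
j(58 - 1*(-148))/R = 1/(-81253) = 1*(-1/81253) = -1/81253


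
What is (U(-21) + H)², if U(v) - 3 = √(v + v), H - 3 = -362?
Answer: (356 - I*√42)² ≈ 1.2669e+5 - 4614.3*I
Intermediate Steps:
H = -359 (H = 3 - 362 = -359)
U(v) = 3 + √2*√v (U(v) = 3 + √(v + v) = 3 + √(2*v) = 3 + √2*√v)
(U(-21) + H)² = ((3 + √2*√(-21)) - 359)² = ((3 + √2*(I*√21)) - 359)² = ((3 + I*√42) - 359)² = (-356 + I*√42)²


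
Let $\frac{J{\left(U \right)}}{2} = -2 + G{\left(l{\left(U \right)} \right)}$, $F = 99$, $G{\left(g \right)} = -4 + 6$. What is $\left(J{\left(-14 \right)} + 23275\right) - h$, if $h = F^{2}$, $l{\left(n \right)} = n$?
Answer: $13474$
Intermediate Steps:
$G{\left(g \right)} = 2$
$J{\left(U \right)} = 0$ ($J{\left(U \right)} = 2 \left(-2 + 2\right) = 2 \cdot 0 = 0$)
$h = 9801$ ($h = 99^{2} = 9801$)
$\left(J{\left(-14 \right)} + 23275\right) - h = \left(0 + 23275\right) - 9801 = 23275 - 9801 = 13474$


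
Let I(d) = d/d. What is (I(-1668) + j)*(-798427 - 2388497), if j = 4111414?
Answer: -13102767137460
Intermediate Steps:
I(d) = 1
(I(-1668) + j)*(-798427 - 2388497) = (1 + 4111414)*(-798427 - 2388497) = 4111415*(-3186924) = -13102767137460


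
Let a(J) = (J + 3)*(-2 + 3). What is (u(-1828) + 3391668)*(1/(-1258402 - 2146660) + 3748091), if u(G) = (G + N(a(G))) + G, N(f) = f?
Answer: 43216151437444677867/3405062 ≈ 1.2692e+13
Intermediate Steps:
a(J) = 3 + J (a(J) = (3 + J)*1 = 3 + J)
u(G) = 3 + 3*G (u(G) = (G + (3 + G)) + G = (3 + 2*G) + G = 3 + 3*G)
(u(-1828) + 3391668)*(1/(-1258402 - 2146660) + 3748091) = ((3 + 3*(-1828)) + 3391668)*(1/(-1258402 - 2146660) + 3748091) = ((3 - 5484) + 3391668)*(1/(-3405062) + 3748091) = (-5481 + 3391668)*(-1/3405062 + 3748091) = 3386187*(12762482236641/3405062) = 43216151437444677867/3405062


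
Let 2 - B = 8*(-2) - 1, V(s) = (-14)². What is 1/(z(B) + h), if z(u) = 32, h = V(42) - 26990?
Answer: -1/26762 ≈ -3.7366e-5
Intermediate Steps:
V(s) = 196
B = 19 (B = 2 - (8*(-2) - 1) = 2 - (-16 - 1) = 2 - 1*(-17) = 2 + 17 = 19)
h = -26794 (h = 196 - 26990 = -26794)
1/(z(B) + h) = 1/(32 - 26794) = 1/(-26762) = -1/26762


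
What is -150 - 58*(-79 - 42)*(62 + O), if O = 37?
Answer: 694632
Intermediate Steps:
-150 - 58*(-79 - 42)*(62 + O) = -150 - 58*(-79 - 42)*(62 + 37) = -150 - (-7018)*99 = -150 - 58*(-11979) = -150 + 694782 = 694632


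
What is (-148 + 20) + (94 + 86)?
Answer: 52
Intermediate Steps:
(-148 + 20) + (94 + 86) = -128 + 180 = 52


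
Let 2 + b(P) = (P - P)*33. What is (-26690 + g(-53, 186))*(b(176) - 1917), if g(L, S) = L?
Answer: 51319817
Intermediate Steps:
b(P) = -2 (b(P) = -2 + (P - P)*33 = -2 + 0*33 = -2 + 0 = -2)
(-26690 + g(-53, 186))*(b(176) - 1917) = (-26690 - 53)*(-2 - 1917) = -26743*(-1919) = 51319817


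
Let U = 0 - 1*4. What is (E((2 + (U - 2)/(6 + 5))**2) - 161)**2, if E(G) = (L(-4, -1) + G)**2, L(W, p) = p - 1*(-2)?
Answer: 4906543965184/214358881 ≈ 22889.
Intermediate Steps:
L(W, p) = 2 + p (L(W, p) = p + 2 = 2 + p)
U = -4 (U = 0 - 4 = -4)
E(G) = (1 + G)**2 (E(G) = ((2 - 1) + G)**2 = (1 + G)**2)
(E((2 + (U - 2)/(6 + 5))**2) - 161)**2 = ((1 + (2 + (-4 - 2)/(6 + 5))**2)**2 - 161)**2 = ((1 + (2 - 6/11)**2)**2 - 161)**2 = ((1 + (16/11)**2)**2 - 161)**2 = ((1 + 256/121)**2 - 161)**2 = ((377/121)**2 - 161)**2 = (142129/14641 - 161)**2 = (-2215072/14641)**2 = 4906543965184/214358881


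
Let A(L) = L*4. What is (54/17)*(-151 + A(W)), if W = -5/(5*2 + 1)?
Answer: -90774/187 ≈ -485.42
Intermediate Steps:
W = -5/11 (W = -5/(10 + 1) = -5/11 ≈ -0.45455)
A(L) = 4*L
(54/17)*(-151 + A(W)) = (54/17)*(-151 + 4*(-5/11)) = (54*(1/17))*(-151 - 20/11) = (54/17)*(-1681/11) = -90774/187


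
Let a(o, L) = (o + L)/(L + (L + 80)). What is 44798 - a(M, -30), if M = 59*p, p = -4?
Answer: 448113/10 ≈ 44811.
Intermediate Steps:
M = -236 (M = 59*(-4) = -236)
a(o, L) = (L + o)/(80 + 2*L) (a(o, L) = (L + o)/(L + (80 + L)) = (L + o)/(80 + 2*L))
44798 - a(M, -30) = 44798 - (-30 - 236)/(2*(40 - 30)) = 44798 - (-266)/(2*10) = 44798 - 1*(-133/10) = 44798 + 133/10 = 448113/10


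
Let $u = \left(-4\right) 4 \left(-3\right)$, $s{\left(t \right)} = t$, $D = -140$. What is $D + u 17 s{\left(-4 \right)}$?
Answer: $-3404$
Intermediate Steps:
$u = 48$ ($u = \left(-16\right) \left(-3\right) = 48$)
$D + u 17 s{\left(-4 \right)} = -140 + 48 \cdot 17 \left(-4\right) = -140 + 48 \left(-68\right) = -140 - 3264 = -3404$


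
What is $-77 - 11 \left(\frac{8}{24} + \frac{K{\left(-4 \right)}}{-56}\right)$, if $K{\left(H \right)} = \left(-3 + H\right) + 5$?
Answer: $- \frac{6809}{84} \approx -81.06$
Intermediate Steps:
$K{\left(H \right)} = 2 + H$
$-77 - 11 \left(\frac{8}{24} + \frac{K{\left(-4 \right)}}{-56}\right) = -77 - 11 \left(\frac{8}{24} + \frac{2 - 4}{-56}\right) = -77 - 11 \left(8 \cdot \frac{1}{24} - - \frac{1}{28}\right) = -77 - 11 \left(\frac{1}{3} + \frac{1}{28}\right) = -77 - \frac{341}{84} = - \frac{6809}{84}$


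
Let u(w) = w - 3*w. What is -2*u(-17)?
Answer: -68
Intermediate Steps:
u(w) = -2*w
-2*u(-17) = -(-4)*(-17) = -2*34 = -68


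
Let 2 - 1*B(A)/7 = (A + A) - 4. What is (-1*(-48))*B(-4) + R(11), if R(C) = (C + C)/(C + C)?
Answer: 4705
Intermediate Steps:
B(A) = 42 - 14*A (B(A) = 14 - 7*((A + A) - 4) = 14 - 7*(2*A - 4) = 14 - 7*(-4 + 2*A) = 14 + (28 - 14*A) = 42 - 14*A)
R(C) = 1 (R(C) = (2*C)/((2*C)) = (2*C)*(1/(2*C)) = 1)
(-1*(-48))*B(-4) + R(11) = (-1*(-48))*(42 - 14*(-4)) + 1 = 48*(42 + 56) + 1 = 48*98 + 1 = 4704 + 1 = 4705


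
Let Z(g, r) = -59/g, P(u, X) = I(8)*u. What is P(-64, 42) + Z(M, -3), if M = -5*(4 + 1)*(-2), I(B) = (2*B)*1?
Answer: -51259/50 ≈ -1025.2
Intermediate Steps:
I(B) = 2*B
P(u, X) = 16*u (P(u, X) = (2*8)*u = 16*u)
M = 50 (M = -5*5*(-2) = -25*(-2) = 50)
P(-64, 42) + Z(M, -3) = 16*(-64) - 59/50 = -1024 - 59*1/50 = -1024 - 59/50 = -51259/50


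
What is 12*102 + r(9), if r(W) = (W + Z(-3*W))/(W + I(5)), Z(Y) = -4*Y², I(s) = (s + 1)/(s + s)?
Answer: 14739/16 ≈ 921.19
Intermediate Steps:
I(s) = (1 + s)/(2*s) (I(s) = (1 + s)/((2*s)) = (1 + s)*(1/(2*s)) = (1 + s)/(2*s))
r(W) = (W - 36*W²)/(⅗ + W) (r(W) = (W - 4*9*W²)/(W + (½)*(1 + 5)/5) = (W - 36*W²)/(W + (½)*(⅕)*6) = (W - 36*W²)/(W + ⅗) = (W - 36*W²)/(⅗ + W))
12*102 + r(9) = 12*102 + 5*9*(1 - 36*9)/(3 + 5*9) = 1224 + 5*9*(1 - 324)/(3 + 45) = 1224 + 5*9*(-323)/48 = 1224 + 5*9*(1/48)*(-323) = 1224 - 4845/16 = 14739/16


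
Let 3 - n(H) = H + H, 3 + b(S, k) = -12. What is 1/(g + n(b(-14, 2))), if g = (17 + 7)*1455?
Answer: 1/34953 ≈ 2.8610e-5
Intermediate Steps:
b(S, k) = -15 (b(S, k) = -3 - 12 = -15)
g = 34920 (g = 24*1455 = 34920)
n(H) = 3 - 2*H (n(H) = 3 - (H + H) = 3 - 2*H)
1/(g + n(b(-14, 2))) = 1/(34920 + (3 - 2*(-15))) = 1/(34920 + (3 + 30)) = 1/(34920 + 33) = 1/34953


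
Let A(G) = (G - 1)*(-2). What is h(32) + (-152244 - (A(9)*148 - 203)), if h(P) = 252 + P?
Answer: -149389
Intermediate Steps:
A(G) = 2 - 2*G (A(G) = (-1 + G)*(-2) = 2 - 2*G)
h(32) + (-152244 - (A(9)*148 - 203)) = (252 + 32) + (-152244 - ((2 - 2*9)*148 - 203)) = 284 + (-152244 - ((2 - 18)*148 - 203)) = 284 + (-152244 - (-16*148 - 203)) = 284 + (-152244 - (-2368 - 203)) = 284 + (-152244 - 1*(-2571)) = 284 + (-152244 + 2571) = 284 - 149673 = -149389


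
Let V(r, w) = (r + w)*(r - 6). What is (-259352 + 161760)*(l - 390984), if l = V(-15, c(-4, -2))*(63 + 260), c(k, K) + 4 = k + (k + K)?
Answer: 18959880984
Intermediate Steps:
c(k, K) = -4 + K + 2*k (c(k, K) = -4 + (k + (k + K)) = -4 + (k + (K + k)) = -4 + (K + 2*k) = -4 + K + 2*k)
V(r, w) = (-6 + r)*(r + w) (V(r, w) = (r + w)*(-6 + r) = (-6 + r)*(r + w))
l = 196707 (l = ((-15)² - 6*(-15) - 6*(-4 - 2 + 2*(-4)) - 15*(-4 - 2 + 2*(-4)))*(63 + 260) = (225 + 90 - 6*(-4 - 2 - 8) - 15*(-4 - 2 - 8))*323 = (225 + 90 - 6*(-14) - 15*(-14))*323 = (225 + 90 + 84 + 210)*323 = 609*323 = 196707)
(-259352 + 161760)*(l - 390984) = (-259352 + 161760)*(196707 - 390984) = -97592*(-194277) = 18959880984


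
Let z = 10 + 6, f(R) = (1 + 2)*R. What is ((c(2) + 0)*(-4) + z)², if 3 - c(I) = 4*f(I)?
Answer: 10000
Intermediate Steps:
f(R) = 3*R
z = 16
c(I) = 3 - 12*I (c(I) = 3 - 4*3*I = 3 - 12*I)
((c(2) + 0)*(-4) + z)² = (((3 - 12*2) + 0)*(-4) + 16)² = (((3 - 24) + 0)*(-4) + 16)² = ((-21 + 0)*(-4) + 16)² = (-21*(-4) + 16)² = (84 + 16)² = 100² = 10000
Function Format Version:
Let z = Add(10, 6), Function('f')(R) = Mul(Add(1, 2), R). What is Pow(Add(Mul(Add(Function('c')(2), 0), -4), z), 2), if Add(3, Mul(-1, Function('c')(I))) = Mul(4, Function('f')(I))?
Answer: 10000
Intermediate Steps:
Function('f')(R) = Mul(3, R)
z = 16
Function('c')(I) = Add(3, Mul(-12, I)) (Function('c')(I) = Add(3, Mul(-1, Mul(4, Mul(3, I)))) = Add(3, Mul(-1, Mul(12, I))) = Add(3, Mul(-12, I)))
Pow(Add(Mul(Add(Function('c')(2), 0), -4), z), 2) = Pow(Add(Mul(Add(Add(3, Mul(-12, 2)), 0), -4), 16), 2) = Pow(Add(Mul(Add(Add(3, -24), 0), -4), 16), 2) = Pow(Add(Mul(Add(-21, 0), -4), 16), 2) = Pow(Add(Mul(-21, -4), 16), 2) = Pow(Add(84, 16), 2) = Pow(100, 2) = 10000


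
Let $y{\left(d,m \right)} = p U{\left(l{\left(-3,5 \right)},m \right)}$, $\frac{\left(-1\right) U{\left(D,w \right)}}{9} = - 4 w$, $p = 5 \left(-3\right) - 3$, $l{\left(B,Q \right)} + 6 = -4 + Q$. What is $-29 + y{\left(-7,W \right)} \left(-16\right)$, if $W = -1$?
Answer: $-10397$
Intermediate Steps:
$l{\left(B,Q \right)} = -10 + Q$ ($l{\left(B,Q \right)} = -6 + \left(-4 + Q\right) = -10 + Q$)
$p = -18$ ($p = -15 - 3 = -18$)
$U{\left(D,w \right)} = 36 w$ ($U{\left(D,w \right)} = - 9 \left(- 4 w\right) = 36 w$)
$y{\left(d,m \right)} = - 648 m$ ($y{\left(d,m \right)} = - 18 \cdot 36 m = - 648 m$)
$-29 + y{\left(-7,W \right)} \left(-16\right) = -29 + \left(-648\right) \left(-1\right) \left(-16\right) = -29 + 648 \left(-16\right) = -29 - 10368 = -10397$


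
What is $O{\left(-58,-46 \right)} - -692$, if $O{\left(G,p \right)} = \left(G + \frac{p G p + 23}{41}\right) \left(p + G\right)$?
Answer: $\frac{13037004}{41} \approx 3.1798 \cdot 10^{5}$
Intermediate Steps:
$O{\left(G,p \right)} = \left(G + p\right) \left(\frac{23}{41} + G + \frac{G p^{2}}{41}\right)$ ($O{\left(G,p \right)} = \left(G + \left(G p p + 23\right) \frac{1}{41}\right) \left(G + p\right) = \left(G + \left(G p^{2} + 23\right) \frac{1}{41}\right) \left(G + p\right) = \left(G + \left(23 + G p^{2}\right) \frac{1}{41}\right) \left(G + p\right) = \left(G + \left(\frac{23}{41} + \frac{G p^{2}}{41}\right)\right) \left(G + p\right) = \left(\frac{23}{41} + G + \frac{G p^{2}}{41}\right) \left(G + p\right) = \left(G + p\right) \left(\frac{23}{41} + G + \frac{G p^{2}}{41}\right)$)
$O{\left(-58,-46 \right)} - -692 = \left(\left(-58\right)^{2} + \frac{23}{41} \left(-58\right) + \frac{23}{41} \left(-46\right) - -2668 + \frac{1}{41} \left(-58\right) \left(-46\right)^{3} + \frac{\left(-58\right)^{2} \left(-46\right)^{2}}{41}\right) - -692 = \left(3364 - \frac{1334}{41} - \frac{1058}{41} + 2668 + \frac{1}{41} \left(-58\right) \left(-97336\right) + \frac{1}{41} \cdot 3364 \cdot 2116\right) + 692 = \left(3364 - \frac{1334}{41} - \frac{1058}{41} + 2668 + \frac{5645488}{41} + \frac{7118224}{41}\right) + 692 = \frac{13008632}{41} + 692 = \frac{13037004}{41}$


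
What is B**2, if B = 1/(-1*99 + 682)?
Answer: 1/339889 ≈ 2.9421e-6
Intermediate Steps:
B = 1/583 (B = 1/(-99 + 682) = 1/583 ≈ 0.0017153)
B**2 = (1/583)**2 = 1/339889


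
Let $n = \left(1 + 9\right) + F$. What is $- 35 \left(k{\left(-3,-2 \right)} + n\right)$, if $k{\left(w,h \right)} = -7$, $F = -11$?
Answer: $280$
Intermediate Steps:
$n = -1$ ($n = \left(1 + 9\right) - 11 = 10 - 11 = -1$)
$- 35 \left(k{\left(-3,-2 \right)} + n\right) = - 35 \left(-7 - 1\right) = \left(-35\right) \left(-8\right) = 280$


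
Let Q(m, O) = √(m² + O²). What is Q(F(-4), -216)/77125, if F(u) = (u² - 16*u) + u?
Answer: 4*√3277/77125 ≈ 0.0029690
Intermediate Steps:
F(u) = u² - 15*u
Q(m, O) = √(O² + m²)
Q(F(-4), -216)/77125 = √((-216)² + (-4*(-15 - 4))²)/77125 = √(46656 + (-4*(-19))²)*(1/77125) = √(46656 + 76²)*(1/77125) = √(46656 + 5776)*(1/77125) = √52432*(1/77125) = (4*√3277)*(1/77125) = 4*√3277/77125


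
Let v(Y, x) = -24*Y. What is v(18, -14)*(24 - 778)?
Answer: 325728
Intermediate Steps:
v(18, -14)*(24 - 778) = (-24*18)*(24 - 778) = -432*(-754) = 325728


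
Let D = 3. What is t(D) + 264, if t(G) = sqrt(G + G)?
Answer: 264 + sqrt(6) ≈ 266.45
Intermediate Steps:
t(G) = sqrt(2)*sqrt(G) (t(G) = sqrt(2*G) = sqrt(2)*sqrt(G))
t(D) + 264 = sqrt(2)*sqrt(3) + 264 = sqrt(6) + 264 = 264 + sqrt(6)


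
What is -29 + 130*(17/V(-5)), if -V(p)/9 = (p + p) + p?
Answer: -341/27 ≈ -12.630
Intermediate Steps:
V(p) = -27*p (V(p) = -9*((p + p) + p) = -9*(2*p + p) = -27*p)
-29 + 130*(17/V(-5)) = -29 + 130*(17/((-27*(-5)))) = -29 + 130*(17/135) = -29 + 442/27 = -341/27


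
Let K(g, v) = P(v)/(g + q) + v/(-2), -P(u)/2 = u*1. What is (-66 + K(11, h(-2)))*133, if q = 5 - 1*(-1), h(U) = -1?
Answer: -295659/34 ≈ -8695.9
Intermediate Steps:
q = 6 (q = 5 + 1 = 6)
P(u) = -2*u
K(g, v) = -v/2 - 2*v/(6 + g) (K(g, v) = (-2*v)/(g + 6) + v/(-2) = (-2*v)/(6 + g) + v*(-½) = -2*v/(6 + g) - v/2 = -v/2 - 2*v/(6 + g))
(-66 + K(11, h(-2)))*133 = (-66 + (½)*(-1)*(-10 - 1*11)/(6 + 11))*133 = (-66 + (½)*(-1)*(-10 - 11)/17)*133 = (-66 + (½)*(-1)*(1/17)*(-21))*133 = (-66 + 21/34)*133 = -2223/34*133 = -295659/34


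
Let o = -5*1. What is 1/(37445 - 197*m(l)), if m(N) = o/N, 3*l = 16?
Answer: 16/602075 ≈ 2.6575e-5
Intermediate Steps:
l = 16/3 (l = (⅓)*16 = 16/3 ≈ 5.3333)
o = -5
m(N) = -5/N
1/(37445 - 197*m(l)) = 1/(37445 - (-985)/16/3) = 1/(37445 - (-985)*3/16) = 1/(37445 - 197*(-15/16)) = 1/(37445 + 2955/16) = 1/(602075/16) = 16/602075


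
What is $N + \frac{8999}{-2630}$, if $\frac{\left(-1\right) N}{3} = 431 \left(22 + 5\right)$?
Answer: $- \frac{91824929}{2630} \approx -34914.0$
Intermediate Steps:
$N = -34911$ ($N = - 3 \cdot 431 \left(22 + 5\right) = - 3 \cdot 431 \cdot 27 = \left(-3\right) 11637 = -34911$)
$N + \frac{8999}{-2630} = -34911 + \frac{8999}{-2630} = -34911 + 8999 \left(- \frac{1}{2630}\right) = -34911 - \frac{8999}{2630} = - \frac{91824929}{2630}$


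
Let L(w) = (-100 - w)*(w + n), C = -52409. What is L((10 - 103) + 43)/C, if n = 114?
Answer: 3200/52409 ≈ 0.061058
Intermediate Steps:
L(w) = (-100 - w)*(114 + w) (L(w) = (-100 - w)*(w + 114) = (-100 - w)*(114 + w))
L((10 - 103) + 43)/C = (-11400 - ((10 - 103) + 43)**2 - 214*((10 - 103) + 43))/(-52409) = (-11400 - (-93 + 43)**2 - 214*(-93 + 43))*(-1/52409) = (-11400 - 1*(-50)**2 - 214*(-50))*(-1/52409) = (-11400 - 1*2500 + 10700)*(-1/52409) = (-11400 - 2500 + 10700)*(-1/52409) = -3200*(-1/52409) = 3200/52409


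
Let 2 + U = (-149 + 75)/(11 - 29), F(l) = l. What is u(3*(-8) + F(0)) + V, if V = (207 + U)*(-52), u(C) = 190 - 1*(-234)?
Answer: -94048/9 ≈ -10450.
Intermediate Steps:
U = 19/9 (U = -2 + (-149 + 75)/(11 - 29) = -2 - 74/(-18) = -2 - 74*(-1/18) = -2 + 37/9 = 19/9 ≈ 2.1111)
u(C) = 424 (u(C) = 190 + 234 = 424)
V = -97864/9 (V = (207 + 19/9)*(-52) = (1882/9)*(-52) = -97864/9 ≈ -10874.)
u(3*(-8) + F(0)) + V = 424 - 97864/9 = -94048/9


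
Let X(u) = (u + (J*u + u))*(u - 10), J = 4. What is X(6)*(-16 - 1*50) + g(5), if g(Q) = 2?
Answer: 9506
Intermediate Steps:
X(u) = 6*u*(-10 + u) (X(u) = (u + (4*u + u))*(u - 10) = (u + 5*u)*(-10 + u) = (6*u)*(-10 + u) = 6*u*(-10 + u))
X(6)*(-16 - 1*50) + g(5) = (6*6*(-10 + 6))*(-16 - 1*50) + 2 = (6*6*(-4))*(-16 - 50) + 2 = -144*(-66) + 2 = 9504 + 2 = 9506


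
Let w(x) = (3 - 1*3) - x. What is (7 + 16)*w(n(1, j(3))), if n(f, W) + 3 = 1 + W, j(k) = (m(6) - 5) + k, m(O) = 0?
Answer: 92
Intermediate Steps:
j(k) = -5 + k (j(k) = (0 - 5) + k = -5 + k)
n(f, W) = -2 + W (n(f, W) = -3 + (1 + W) = -2 + W)
w(x) = -x (w(x) = (3 - 3) - x = 0 - x = -x)
(7 + 16)*w(n(1, j(3))) = (7 + 16)*(-(-2 + (-5 + 3))) = 23*(-(-2 - 2)) = 23*(-1*(-4)) = 23*4 = 92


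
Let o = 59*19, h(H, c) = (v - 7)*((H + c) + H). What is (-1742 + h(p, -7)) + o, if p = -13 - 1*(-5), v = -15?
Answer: -115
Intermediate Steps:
p = -8 (p = -13 + 5 = -8)
h(H, c) = -44*H - 22*c (h(H, c) = (-15 - 7)*((H + c) + H) = -22*(c + 2*H) = -44*H - 22*c)
o = 1121
(-1742 + h(p, -7)) + o = (-1742 + (-44*(-8) - 22*(-7))) + 1121 = (-1742 + (352 + 154)) + 1121 = (-1742 + 506) + 1121 = -1236 + 1121 = -115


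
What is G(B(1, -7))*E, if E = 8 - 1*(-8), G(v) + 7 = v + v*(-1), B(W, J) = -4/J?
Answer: -112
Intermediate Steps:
G(v) = -7 (G(v) = -7 + (v + v*(-1)) = -7 + (v - v) = -7 + 0 = -7)
E = 16 (E = 8 + 8 = 16)
G(B(1, -7))*E = -7*16 = -112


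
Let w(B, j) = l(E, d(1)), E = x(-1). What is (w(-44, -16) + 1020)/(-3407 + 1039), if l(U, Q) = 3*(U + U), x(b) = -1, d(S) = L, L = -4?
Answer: -507/1184 ≈ -0.42821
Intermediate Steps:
d(S) = -4
E = -1
l(U, Q) = 6*U (l(U, Q) = 3*(2*U) = 6*U)
w(B, j) = -6 (w(B, j) = 6*(-1) = -6)
(w(-44, -16) + 1020)/(-3407 + 1039) = (-6 + 1020)/(-3407 + 1039) = 1014/(-2368) = 1014*(-1/2368) = -507/1184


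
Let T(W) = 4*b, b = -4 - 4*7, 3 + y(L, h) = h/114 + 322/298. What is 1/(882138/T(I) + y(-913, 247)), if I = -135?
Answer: -28608/197150771 ≈ -0.00014511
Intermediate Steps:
y(L, h) = -286/149 + h/114 (y(L, h) = -3 + (h/114 + 322/298) = -3 + (h*(1/114) + 322*(1/298)) = -3 + (h/114 + 161/149) = -3 + (161/149 + h/114) = -286/149 + h/114)
b = -32 (b = -4 - 28 = -32)
T(W) = -128 (T(W) = 4*(-32) = -128)
1/(882138/T(I) + y(-913, 247)) = 1/(882138/(-128) + (-286/149 + (1/114)*247)) = 1/(882138*(-1/128) + (-286/149 + 13/6)) = 1/(-441069/64 + 221/894) = 1/(-197150771/28608) = -28608/197150771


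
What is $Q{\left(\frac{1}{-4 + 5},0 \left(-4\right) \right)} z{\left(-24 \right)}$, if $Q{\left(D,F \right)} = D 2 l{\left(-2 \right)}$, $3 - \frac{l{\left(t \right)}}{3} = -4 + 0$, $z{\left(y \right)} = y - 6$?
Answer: $-1260$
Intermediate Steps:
$z{\left(y \right)} = -6 + y$
$l{\left(t \right)} = 21$ ($l{\left(t \right)} = 9 - 3 \left(-4 + 0\right) = 9 - -12 = 9 + 12 = 21$)
$Q{\left(D,F \right)} = 42 D$ ($Q{\left(D,F \right)} = D 2 \cdot 21 = 2 D 21 = 42 D$)
$Q{\left(\frac{1}{-4 + 5},0 \left(-4\right) \right)} z{\left(-24 \right)} = \frac{42}{-4 + 5} \left(-6 - 24\right) = \frac{42}{1} \left(-30\right) = 42 \cdot 1 \left(-30\right) = 42 \left(-30\right) = -1260$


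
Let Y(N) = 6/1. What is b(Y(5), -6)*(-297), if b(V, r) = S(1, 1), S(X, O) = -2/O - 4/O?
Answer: 1782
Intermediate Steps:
Y(N) = 6 (Y(N) = 6*1 = 6)
S(X, O) = -6/O
b(V, r) = -6 (b(V, r) = -6/1 = -6*1 = -6)
b(Y(5), -6)*(-297) = -6*(-297) = 1782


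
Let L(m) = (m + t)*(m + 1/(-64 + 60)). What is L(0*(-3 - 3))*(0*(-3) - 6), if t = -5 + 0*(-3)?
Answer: -15/2 ≈ -7.5000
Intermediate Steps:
t = -5 (t = -5 + 0 = -5)
L(m) = (-5 + m)*(-¼ + m) (L(m) = (m - 5)*(m + 1/(-64 + 60)) = (-5 + m)*(m + 1/(-4)) = (-5 + m)*(m - ¼) = (-5 + m)*(-¼ + m))
L(0*(-3 - 3))*(0*(-3) - 6) = (5/4 + (0*(-3 - 3))² - 0*(-3 - 3))*(0*(-3) - 6) = (5/4 + (0*(-6))² - 0*(-6))*(0 - 6) = (5/4 + 0² - 21/4*0)*(-6) = (5/4 + 0 + 0)*(-6) = (5/4)*(-6) = -15/2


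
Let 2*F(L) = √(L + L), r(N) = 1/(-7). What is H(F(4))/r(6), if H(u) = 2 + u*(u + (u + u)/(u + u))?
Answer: -28 - 7*√2 ≈ -37.899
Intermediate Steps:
r(N) = -⅐
F(L) = √2*√L/2 (F(L) = √(L + L)/2 = √(2*L)/2 = (√2*√L)/2 = √2*√L/2)
H(u) = 2 + u*(1 + u) (H(u) = 2 + u*(u + (2*u)/((2*u))) = 2 + u*(u + (2*u)*(1/(2*u))) = 2 + u*(u + 1) = 2 + u*(1 + u))
H(F(4))/r(6) = (2 + √2*√4/2 + (√2*√4/2)²)/(-⅐) = -7*(2 + (½)*√2*2 + ((½)*√2*2)²) = -7*(2 + √2 + (√2)²) = -7*(2 + √2 + 2) = -7*(4 + √2) = -28 - 7*√2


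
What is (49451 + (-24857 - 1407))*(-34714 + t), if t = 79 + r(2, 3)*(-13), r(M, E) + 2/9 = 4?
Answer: -2412661453/3 ≈ -8.0422e+8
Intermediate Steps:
r(M, E) = 34/9 (r(M, E) = -2/9 + 4 = 34/9)
t = 269/9 (t = 79 + (34/9)*(-13) = 79 - 442/9 = 269/9 ≈ 29.889)
(49451 + (-24857 - 1407))*(-34714 + t) = (49451 + (-24857 - 1407))*(-34714 + 269/9) = (49451 - 26264)*(-312157/9) = 23187*(-312157/9) = -2412661453/3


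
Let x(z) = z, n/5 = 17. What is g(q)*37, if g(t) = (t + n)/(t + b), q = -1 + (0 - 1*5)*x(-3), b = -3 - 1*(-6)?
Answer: 3663/17 ≈ 215.47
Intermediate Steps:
n = 85 (n = 5*17 = 85)
b = 3 (b = -3 + 6 = 3)
q = 14 (q = -1 + (0 - 1*5)*(-3) = -1 + (0 - 5)*(-3) = -1 - 5*(-3) = -1 + 15 = 14)
g(t) = (85 + t)/(3 + t) (g(t) = (t + 85)/(t + 3) = (85 + t)/(3 + t))
g(q)*37 = ((85 + 14)/(3 + 14))*37 = (99/17)*37 = 3663/17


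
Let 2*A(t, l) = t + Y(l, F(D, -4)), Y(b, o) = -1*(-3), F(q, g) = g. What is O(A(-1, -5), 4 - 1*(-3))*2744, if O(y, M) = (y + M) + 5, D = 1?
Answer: 35672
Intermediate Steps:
Y(b, o) = 3
A(t, l) = 3/2 + t/2 (A(t, l) = (t + 3)/2 = (3 + t)/2 = 3/2 + t/2)
O(y, M) = 5 + M + y (O(y, M) = (M + y) + 5 = 5 + M + y)
O(A(-1, -5), 4 - 1*(-3))*2744 = (5 + (4 - 1*(-3)) + (3/2 + (½)*(-1)))*2744 = (5 + (4 + 3) + (3/2 - ½))*2744 = (5 + 7 + 1)*2744 = 13*2744 = 35672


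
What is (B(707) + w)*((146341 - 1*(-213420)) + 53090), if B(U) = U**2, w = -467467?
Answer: 13368941082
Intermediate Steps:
(B(707) + w)*((146341 - 1*(-213420)) + 53090) = (707**2 - 467467)*((146341 - 1*(-213420)) + 53090) = (499849 - 467467)*((146341 + 213420) + 53090) = 32382*(359761 + 53090) = 32382*412851 = 13368941082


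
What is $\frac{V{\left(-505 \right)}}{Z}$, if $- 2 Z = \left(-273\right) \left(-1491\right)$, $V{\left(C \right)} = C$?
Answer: $\frac{1010}{407043} \approx 0.0024813$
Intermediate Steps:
$Z = - \frac{407043}{2}$ ($Z = - \frac{\left(-273\right) \left(-1491\right)}{2} = \left(- \frac{1}{2}\right) 407043 = - \frac{407043}{2} \approx -2.0352 \cdot 10^{5}$)
$\frac{V{\left(-505 \right)}}{Z} = - \frac{505}{- \frac{407043}{2}} = \left(-505\right) \left(- \frac{2}{407043}\right) = \frac{1010}{407043}$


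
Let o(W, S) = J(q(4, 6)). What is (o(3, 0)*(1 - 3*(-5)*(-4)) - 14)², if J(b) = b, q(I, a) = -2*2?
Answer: 49284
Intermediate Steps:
q(I, a) = -4
o(W, S) = -4
(o(3, 0)*(1 - 3*(-5)*(-4)) - 14)² = (-4*(1 - 3*(-5)*(-4)) - 14)² = (-4*(1 + 15*(-4)) - 14)² = (-4*(1 - 60) - 14)² = (-4*(-59) - 14)² = (236 - 14)² = 222² = 49284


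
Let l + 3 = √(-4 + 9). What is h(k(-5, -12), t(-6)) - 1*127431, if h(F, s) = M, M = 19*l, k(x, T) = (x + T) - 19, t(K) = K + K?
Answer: -127488 + 19*√5 ≈ -1.2745e+5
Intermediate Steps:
t(K) = 2*K
k(x, T) = -19 + T + x (k(x, T) = (T + x) - 19 = -19 + T + x)
l = -3 + √5 (l = -3 + √(-4 + 9) = -3 + √5 ≈ -0.76393)
M = -57 + 19*√5 (M = 19*(-3 + √5) = -57 + 19*√5 ≈ -14.515)
h(F, s) = -57 + 19*√5
h(k(-5, -12), t(-6)) - 1*127431 = (-57 + 19*√5) - 1*127431 = (-57 + 19*√5) - 127431 = -127488 + 19*√5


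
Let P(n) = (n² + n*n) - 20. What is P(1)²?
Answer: 324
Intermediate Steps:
P(n) = -20 + 2*n² (P(n) = (n² + n²) - 20 = 2*n² - 20 = -20 + 2*n²)
P(1)² = (-20 + 2*1²)² = (-20 + 2*1)² = (-20 + 2)² = (-18)² = 324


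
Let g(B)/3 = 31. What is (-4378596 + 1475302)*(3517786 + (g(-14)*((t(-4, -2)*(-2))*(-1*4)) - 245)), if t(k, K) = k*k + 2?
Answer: -10251336593302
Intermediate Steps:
g(B) = 93 (g(B) = 3*31 = 93)
t(k, K) = 2 + k² (t(k, K) = k² + 2 = 2 + k²)
(-4378596 + 1475302)*(3517786 + (g(-14)*((t(-4, -2)*(-2))*(-1*4)) - 245)) = (-4378596 + 1475302)*(3517786 + (93*(((2 + (-4)²)*(-2))*(-1*4)) - 245)) = -2903294*(3517786 + (93*(((2 + 16)*(-2))*(-4)) - 245)) = -2903294*(3517786 + (93*((18*(-2))*(-4)) - 245)) = -2903294*(3517786 + (93*(-36*(-4)) - 245)) = -2903294*(3517786 + (93*144 - 245)) = -2903294*(3517786 + (13392 - 245)) = -2903294*(3517786 + 13147) = -2903294*3530933 = -10251336593302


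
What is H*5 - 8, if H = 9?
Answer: 37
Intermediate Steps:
H*5 - 8 = 9*5 - 8 = 45 - 8 = 37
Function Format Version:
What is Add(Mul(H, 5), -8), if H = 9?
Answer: 37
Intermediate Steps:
Add(Mul(H, 5), -8) = Add(Mul(9, 5), -8) = Add(45, -8) = 37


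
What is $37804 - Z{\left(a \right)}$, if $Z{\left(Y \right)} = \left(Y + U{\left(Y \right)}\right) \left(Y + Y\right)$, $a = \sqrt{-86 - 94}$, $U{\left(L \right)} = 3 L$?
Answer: $39244$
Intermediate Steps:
$a = 6 i \sqrt{5}$ ($a = \sqrt{-180} = 6 i \sqrt{5} \approx 13.416 i$)
$Z{\left(Y \right)} = 8 Y^{2}$ ($Z{\left(Y \right)} = \left(Y + 3 Y\right) \left(Y + Y\right) = 4 Y 2 Y = 8 Y^{2}$)
$37804 - Z{\left(a \right)} = 37804 - 8 \left(6 i \sqrt{5}\right)^{2} = 37804 - 8 \left(-180\right) = 37804 - -1440 = 37804 + 1440 = 39244$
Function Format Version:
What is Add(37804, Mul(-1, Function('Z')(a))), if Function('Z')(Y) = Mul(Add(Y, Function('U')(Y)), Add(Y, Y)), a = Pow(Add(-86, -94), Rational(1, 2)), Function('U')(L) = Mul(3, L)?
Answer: 39244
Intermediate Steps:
a = Mul(6, I, Pow(5, Rational(1, 2))) (a = Pow(-180, Rational(1, 2)) = Mul(6, I, Pow(5, Rational(1, 2))) ≈ Mul(13.416, I))
Function('Z')(Y) = Mul(8, Pow(Y, 2)) (Function('Z')(Y) = Mul(Add(Y, Mul(3, Y)), Add(Y, Y)) = Mul(Mul(4, Y), Mul(2, Y)) = Mul(8, Pow(Y, 2)))
Add(37804, Mul(-1, Function('Z')(a))) = Add(37804, Mul(-1, Mul(8, Pow(Mul(6, I, Pow(5, Rational(1, 2))), 2)))) = Add(37804, Mul(-1, Mul(8, -180))) = Add(37804, Mul(-1, -1440)) = Add(37804, 1440) = 39244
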